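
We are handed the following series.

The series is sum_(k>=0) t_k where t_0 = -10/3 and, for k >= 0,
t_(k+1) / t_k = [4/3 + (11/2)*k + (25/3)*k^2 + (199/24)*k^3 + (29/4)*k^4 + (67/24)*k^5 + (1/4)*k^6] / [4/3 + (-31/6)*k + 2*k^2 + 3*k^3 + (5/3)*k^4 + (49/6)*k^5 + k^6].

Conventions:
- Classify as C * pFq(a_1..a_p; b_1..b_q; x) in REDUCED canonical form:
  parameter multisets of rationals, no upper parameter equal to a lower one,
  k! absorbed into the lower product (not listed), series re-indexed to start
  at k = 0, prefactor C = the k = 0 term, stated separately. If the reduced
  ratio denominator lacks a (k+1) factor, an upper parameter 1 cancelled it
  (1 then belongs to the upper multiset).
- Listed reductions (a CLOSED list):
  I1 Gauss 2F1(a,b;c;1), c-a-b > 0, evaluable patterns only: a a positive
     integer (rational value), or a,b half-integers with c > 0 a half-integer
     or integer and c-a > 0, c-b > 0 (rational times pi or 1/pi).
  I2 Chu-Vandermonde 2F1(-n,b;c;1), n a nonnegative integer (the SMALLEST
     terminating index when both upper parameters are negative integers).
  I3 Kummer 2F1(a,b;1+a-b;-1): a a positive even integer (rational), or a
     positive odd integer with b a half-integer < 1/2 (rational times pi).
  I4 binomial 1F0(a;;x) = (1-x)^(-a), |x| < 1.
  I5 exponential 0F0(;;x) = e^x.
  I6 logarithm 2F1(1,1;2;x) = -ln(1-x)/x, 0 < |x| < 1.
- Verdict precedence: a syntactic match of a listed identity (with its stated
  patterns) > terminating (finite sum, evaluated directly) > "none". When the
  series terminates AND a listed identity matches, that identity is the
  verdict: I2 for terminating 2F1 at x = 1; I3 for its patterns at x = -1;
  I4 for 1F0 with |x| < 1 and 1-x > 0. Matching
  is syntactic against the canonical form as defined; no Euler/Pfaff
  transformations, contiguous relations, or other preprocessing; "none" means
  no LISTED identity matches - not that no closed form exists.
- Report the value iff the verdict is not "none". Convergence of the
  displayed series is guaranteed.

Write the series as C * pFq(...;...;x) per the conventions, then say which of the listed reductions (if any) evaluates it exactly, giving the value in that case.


x = 1/4 here; the reduced form reads 3F2, upper {1/2, 2/3, 2}, lower {-1/2, -1/3}, C = -10/3. Verdict: none here - no I1-I6 shape fits x = 1/4 with lower {-1/2, -1/3}.

The tell: from the first term -10/3: roots of the ratio polynomials (prefactor -10/3) are the negated parameters.
Ratio: r(k) = (1/4) * (k+1/2) (k+2/3) (k+2) / [(k-1/2) (k-1/3) (k+1)] - rational in k. x = (1/4); t_0 = -10/3; negate the roots.


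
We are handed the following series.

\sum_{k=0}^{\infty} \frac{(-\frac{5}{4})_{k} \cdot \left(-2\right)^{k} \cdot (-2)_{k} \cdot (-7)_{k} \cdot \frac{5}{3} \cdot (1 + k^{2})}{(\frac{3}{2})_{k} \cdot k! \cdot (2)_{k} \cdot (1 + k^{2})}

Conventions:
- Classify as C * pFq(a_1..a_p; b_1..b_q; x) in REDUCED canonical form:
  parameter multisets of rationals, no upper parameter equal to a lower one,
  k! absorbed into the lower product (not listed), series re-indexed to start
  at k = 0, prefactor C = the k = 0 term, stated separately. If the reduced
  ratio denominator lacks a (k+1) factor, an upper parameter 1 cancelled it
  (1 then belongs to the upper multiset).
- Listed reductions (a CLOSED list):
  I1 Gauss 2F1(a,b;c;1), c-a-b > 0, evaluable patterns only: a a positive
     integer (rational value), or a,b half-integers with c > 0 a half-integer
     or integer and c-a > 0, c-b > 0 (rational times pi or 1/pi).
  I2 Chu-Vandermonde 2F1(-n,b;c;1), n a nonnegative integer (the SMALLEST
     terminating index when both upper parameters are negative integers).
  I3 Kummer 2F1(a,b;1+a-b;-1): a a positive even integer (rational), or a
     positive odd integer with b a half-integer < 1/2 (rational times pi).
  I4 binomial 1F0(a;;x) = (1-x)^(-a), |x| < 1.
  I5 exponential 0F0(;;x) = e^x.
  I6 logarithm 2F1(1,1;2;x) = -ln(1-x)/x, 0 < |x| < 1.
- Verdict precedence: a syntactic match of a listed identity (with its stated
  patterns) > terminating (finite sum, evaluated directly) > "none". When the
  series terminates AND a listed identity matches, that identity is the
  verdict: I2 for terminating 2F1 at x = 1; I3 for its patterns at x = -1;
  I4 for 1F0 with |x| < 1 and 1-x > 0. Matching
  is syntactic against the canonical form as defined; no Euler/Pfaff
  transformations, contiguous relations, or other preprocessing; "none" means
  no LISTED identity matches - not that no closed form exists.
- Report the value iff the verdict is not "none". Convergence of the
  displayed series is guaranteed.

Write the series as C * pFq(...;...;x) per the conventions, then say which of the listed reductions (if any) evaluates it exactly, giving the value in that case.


The series (x = -2) is 3F2: upper {-7, -2, -\frac{5}{4}}, lower {\frac{3}{2}, 2}, prefactor \frac{5}{3}. Verdict: terminating - upper parameter -2 makes this a finite sum (last index 2), evaluated exactly. Sum: 25.

Key observation: t_0 being \frac{5}{3}, k^2 + 1 divides numerator and denominator alike; C = 5/3, x = -2 after cancelling.
Ratio: r(k) = -2 * (k-7) (k-2) (k-\frac{5}{4}) / [(k+\frac{3}{2}) (k+2) (k+1)] - rational in k. x = -2; t_0 = \frac{5}{3}; negate the roots.


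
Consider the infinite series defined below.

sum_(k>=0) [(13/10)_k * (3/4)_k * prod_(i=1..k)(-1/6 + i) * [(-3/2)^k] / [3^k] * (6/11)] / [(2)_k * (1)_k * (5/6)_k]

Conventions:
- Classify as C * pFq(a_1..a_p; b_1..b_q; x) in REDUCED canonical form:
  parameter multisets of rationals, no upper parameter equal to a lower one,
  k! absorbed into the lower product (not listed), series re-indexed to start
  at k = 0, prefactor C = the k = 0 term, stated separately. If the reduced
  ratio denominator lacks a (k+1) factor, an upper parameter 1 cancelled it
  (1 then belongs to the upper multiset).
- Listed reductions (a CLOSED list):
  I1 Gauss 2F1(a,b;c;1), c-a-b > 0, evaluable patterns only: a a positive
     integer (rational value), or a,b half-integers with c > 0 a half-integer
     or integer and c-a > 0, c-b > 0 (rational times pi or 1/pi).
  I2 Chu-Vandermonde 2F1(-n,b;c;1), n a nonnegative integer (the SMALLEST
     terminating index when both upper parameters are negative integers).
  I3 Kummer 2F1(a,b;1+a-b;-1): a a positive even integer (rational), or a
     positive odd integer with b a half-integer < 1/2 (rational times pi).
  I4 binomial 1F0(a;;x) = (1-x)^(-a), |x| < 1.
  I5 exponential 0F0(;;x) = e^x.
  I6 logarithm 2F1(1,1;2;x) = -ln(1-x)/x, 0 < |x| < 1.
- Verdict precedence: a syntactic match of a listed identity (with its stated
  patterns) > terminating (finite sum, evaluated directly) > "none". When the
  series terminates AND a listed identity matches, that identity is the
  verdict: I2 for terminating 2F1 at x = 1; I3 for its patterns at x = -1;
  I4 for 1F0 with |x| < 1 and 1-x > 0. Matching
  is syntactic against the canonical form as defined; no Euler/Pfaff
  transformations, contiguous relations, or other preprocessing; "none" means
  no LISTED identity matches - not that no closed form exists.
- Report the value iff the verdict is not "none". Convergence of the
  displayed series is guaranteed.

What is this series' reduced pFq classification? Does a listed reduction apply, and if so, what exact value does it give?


This is 6/11 * 2F1(3/4, 13/10; 2; -1/2) in reduced canonical form. Verdict: no listed reduction: x = -1/2 and upper {3/4, 13/10} fail every I1-I6 pattern.

Key observation: t_0 = 6/11 here, and the parameter 5/6 appears in both the upper and lower lists and cancels.
Consecutive-term ratio: r(k) = (-1/2) * (k+3/4) (k+13/10) / [(k+2) (k+1)] - rational in k. x = (-1/2); t_0 = 6/11; negate the roots.


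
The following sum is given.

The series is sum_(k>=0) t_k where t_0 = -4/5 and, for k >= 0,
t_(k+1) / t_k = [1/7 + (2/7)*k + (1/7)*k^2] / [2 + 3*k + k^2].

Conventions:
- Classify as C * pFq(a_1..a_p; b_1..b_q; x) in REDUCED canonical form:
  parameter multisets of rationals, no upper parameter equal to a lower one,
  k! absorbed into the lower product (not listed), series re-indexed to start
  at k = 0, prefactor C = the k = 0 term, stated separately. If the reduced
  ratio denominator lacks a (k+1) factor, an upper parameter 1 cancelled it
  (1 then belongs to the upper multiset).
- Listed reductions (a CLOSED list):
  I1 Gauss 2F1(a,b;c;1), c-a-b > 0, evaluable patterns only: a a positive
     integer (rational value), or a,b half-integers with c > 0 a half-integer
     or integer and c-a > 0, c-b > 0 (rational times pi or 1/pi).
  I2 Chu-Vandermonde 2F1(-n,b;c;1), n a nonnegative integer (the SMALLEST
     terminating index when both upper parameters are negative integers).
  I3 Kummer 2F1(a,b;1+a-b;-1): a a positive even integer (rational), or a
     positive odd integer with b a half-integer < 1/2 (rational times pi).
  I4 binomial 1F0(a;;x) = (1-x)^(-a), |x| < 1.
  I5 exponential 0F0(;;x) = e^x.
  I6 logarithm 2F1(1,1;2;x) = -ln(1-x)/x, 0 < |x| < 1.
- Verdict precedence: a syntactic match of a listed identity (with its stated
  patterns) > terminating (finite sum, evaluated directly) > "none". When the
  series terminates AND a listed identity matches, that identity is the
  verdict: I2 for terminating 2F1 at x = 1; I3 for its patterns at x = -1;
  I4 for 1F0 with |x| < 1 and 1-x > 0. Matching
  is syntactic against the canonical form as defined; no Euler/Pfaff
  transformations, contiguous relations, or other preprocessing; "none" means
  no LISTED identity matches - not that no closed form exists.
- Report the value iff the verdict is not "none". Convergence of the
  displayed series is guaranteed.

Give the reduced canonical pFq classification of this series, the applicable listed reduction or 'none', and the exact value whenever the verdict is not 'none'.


Prefactor -4/5, argument 1/7: 2F1 with upper {1, 1} over lower {2}. Verdict at x = 1/7: the logarithmic series (I6) matches (the logarithm: parameters (1,1;2), x = 1/7). Value: (28/5) * ln(6/7).

Structural cue: from the first term -4/5: the expanded ratio factors over Q; C = -4/5, x = 1/7, roots give parameters.
Consecutive-term ratio: r(k) = (1/7) * (k+1) (k+1) / [(k+2) (k+1)] - poly over poly, x = (1/7) from leading terms; C = -4/5 at k = 0.


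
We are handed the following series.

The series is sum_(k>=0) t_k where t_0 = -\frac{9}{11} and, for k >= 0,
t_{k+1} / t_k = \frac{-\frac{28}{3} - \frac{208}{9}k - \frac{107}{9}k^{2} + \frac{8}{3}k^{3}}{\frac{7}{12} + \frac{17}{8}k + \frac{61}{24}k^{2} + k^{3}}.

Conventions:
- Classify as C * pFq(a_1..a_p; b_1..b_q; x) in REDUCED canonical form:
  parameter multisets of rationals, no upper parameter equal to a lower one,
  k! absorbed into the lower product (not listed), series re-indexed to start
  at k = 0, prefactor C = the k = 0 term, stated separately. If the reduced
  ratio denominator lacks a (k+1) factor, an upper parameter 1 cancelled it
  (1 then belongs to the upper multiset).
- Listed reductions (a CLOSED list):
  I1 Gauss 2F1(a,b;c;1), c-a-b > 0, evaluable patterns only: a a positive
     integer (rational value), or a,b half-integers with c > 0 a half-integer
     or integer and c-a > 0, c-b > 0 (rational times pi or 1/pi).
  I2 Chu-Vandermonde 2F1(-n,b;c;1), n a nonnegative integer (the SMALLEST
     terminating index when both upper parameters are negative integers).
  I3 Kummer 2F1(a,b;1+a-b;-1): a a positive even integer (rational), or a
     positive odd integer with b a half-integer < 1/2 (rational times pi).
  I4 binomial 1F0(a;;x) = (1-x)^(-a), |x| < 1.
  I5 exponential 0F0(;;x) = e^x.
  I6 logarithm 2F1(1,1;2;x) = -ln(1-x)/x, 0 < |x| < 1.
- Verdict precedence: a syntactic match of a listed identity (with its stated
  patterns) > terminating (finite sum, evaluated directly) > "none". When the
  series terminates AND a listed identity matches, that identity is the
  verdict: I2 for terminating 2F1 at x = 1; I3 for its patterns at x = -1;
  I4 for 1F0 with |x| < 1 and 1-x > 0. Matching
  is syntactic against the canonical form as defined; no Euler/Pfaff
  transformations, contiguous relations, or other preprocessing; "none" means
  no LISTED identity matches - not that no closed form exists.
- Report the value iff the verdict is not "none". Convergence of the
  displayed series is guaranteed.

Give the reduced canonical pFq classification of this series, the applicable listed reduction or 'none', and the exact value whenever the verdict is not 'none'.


First insight: t_0 = -\frac{9}{11} here, and the parameter 7/8 appears in both the upper and lower lists and cancels (alongside the other common factor).
Term ratio: r(k) = \frac{8}{3} * (k-6) / [(k+1)] - rational in k. x = \frac{8}{3}; t_0 = -\frac{9}{11}; negate the roots.

Reduced: x = \frac{8}{3}, 1F0, upper = {-6}, lower = {-}, C = -\frac{9}{11}. Verdict: terminating - no listed pattern fits, but -6 in the upper list cuts the series at k = 6; direct evaluation. Hence: -\frac{15625}{891}.


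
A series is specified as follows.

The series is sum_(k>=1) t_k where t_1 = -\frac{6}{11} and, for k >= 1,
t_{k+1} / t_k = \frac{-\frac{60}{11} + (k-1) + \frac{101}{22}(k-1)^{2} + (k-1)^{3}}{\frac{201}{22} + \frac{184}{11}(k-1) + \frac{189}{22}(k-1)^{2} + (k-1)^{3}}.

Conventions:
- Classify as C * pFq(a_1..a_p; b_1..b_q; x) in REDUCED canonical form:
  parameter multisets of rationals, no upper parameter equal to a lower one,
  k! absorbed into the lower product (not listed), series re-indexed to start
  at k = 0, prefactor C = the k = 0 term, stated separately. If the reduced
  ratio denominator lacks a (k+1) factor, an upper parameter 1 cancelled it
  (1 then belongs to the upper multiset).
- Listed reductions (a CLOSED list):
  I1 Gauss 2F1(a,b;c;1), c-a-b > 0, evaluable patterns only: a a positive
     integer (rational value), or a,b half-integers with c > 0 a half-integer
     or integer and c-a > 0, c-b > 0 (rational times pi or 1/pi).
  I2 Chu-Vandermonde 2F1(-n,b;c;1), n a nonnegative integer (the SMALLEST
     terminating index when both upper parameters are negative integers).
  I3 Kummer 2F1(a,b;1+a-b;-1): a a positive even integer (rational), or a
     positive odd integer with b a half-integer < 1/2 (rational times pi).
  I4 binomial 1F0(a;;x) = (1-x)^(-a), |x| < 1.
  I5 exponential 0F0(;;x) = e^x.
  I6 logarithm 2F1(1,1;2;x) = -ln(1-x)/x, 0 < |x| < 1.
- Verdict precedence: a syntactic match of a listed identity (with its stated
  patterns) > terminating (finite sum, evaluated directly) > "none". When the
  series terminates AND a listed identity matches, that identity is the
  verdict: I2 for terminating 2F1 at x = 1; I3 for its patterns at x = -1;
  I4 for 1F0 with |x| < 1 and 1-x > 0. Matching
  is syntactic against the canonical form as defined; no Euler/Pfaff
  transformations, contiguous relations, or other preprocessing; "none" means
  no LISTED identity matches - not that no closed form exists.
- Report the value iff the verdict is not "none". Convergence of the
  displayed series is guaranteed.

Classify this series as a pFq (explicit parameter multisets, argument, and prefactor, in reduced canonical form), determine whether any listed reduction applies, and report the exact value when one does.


Prefactor -\frac{6}{11}, argument 1: 2F1 with upper {-\frac{10}{11}, 4} over lower {\frac{67}{11}}. Verdict at x = 1: the Gauss summation I1 matches (x = 1: the Gamma ratio telescopes since c-a-b = 3 > 0 and a = 4 in Z>0). Sum: -\frac{32844}{161051}.

Key observation: t_0 being -\frac{6}{11}, the expanded ratio factors over Q; prefactor -6/11, roots give parameters.
Term ratio: r(k) = 1 * (k-\frac{10}{11}) (k+4) / [(k+\frac{67}{11}) (k+1)] - rational; roots negated = parameters, x = 1, C = -\frac{6}{11}.


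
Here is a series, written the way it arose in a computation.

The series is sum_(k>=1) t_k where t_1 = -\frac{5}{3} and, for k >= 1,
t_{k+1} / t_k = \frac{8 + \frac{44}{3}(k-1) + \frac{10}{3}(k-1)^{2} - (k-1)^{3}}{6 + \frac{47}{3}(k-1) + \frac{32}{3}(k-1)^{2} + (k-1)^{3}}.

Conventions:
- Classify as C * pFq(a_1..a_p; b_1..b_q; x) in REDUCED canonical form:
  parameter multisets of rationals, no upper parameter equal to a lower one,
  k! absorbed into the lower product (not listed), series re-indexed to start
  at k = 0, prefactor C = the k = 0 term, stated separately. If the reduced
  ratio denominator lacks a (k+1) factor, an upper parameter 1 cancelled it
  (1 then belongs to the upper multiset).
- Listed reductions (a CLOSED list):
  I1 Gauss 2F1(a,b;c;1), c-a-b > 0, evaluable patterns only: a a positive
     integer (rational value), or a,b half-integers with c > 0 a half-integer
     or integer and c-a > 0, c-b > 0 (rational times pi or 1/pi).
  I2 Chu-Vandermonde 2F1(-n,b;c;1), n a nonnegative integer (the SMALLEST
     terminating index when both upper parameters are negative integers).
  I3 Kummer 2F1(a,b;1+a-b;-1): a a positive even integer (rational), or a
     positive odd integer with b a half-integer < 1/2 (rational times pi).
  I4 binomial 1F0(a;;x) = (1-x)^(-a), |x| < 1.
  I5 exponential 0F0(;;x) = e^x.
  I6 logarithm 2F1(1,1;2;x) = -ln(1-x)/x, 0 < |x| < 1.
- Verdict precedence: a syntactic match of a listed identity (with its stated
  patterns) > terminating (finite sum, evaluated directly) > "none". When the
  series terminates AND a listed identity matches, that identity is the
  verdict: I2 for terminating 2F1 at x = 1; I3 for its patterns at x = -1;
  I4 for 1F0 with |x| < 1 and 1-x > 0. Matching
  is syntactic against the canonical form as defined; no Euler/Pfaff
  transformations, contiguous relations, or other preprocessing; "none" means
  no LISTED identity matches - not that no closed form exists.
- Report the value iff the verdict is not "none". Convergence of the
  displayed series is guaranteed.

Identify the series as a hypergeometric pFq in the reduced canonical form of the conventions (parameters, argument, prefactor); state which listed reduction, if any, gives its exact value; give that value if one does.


This is -\frac{5}{3} * 2F1(-6, 2; 9; -1) in reduced canonical form. Verdict: the Kummer evaluation I3 matches (x = -1; c = 9 equals 1+a-b for upper {-6, 2}: listed pattern). Value: -\frac{20}{3}.

The tell: with t_0 = -\frac{5}{3}, cancel k + 2/3 from the displayed ratio first; then C = -5/3, x = -1.
Term ratio: r(k) = -1 * (k-6) (k+2) / [(k+9) (k+1)] ; factor over Q: parameters, x = -1, and C = -\frac{5}{3}.


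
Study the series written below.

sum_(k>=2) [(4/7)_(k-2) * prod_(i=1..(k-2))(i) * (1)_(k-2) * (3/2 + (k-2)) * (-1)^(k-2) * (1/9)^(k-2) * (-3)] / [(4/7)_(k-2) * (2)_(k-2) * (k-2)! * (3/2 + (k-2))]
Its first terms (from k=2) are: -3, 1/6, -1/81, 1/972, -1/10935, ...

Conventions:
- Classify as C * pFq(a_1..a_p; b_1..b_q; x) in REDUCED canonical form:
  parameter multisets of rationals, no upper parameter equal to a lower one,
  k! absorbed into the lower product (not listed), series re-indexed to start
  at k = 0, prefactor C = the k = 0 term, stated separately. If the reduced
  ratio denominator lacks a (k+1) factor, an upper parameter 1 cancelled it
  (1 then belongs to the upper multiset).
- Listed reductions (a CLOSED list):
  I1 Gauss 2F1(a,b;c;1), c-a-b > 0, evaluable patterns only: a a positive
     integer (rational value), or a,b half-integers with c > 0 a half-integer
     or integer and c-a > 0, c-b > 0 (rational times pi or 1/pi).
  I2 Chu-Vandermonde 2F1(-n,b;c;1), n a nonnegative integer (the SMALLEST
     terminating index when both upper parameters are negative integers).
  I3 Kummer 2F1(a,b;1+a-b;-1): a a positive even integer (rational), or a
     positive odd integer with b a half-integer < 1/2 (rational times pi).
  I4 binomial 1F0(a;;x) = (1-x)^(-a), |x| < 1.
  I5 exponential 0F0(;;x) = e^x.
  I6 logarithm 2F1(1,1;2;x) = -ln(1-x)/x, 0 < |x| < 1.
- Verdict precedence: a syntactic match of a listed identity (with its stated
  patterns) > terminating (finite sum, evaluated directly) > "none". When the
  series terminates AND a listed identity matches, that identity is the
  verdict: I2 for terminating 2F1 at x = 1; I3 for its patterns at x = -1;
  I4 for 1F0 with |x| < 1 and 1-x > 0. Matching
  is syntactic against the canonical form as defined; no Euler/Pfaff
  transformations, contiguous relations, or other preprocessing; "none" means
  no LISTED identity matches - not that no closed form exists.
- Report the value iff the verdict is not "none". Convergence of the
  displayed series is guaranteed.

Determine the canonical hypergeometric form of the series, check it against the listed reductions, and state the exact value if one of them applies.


x = -1/9 here; the reduced form reads 2F1, upper {1, 1}, lower {2}, C = -3. Verdict: logarithm (I6) applies (the logarithm: parameters (1,1;2), x = -1/9). Hence: (-27) * ln(10/9).

First insight: from the first term -3: the running product (C = -3, x = -1/9) telescopes to a rising factorial.
Ratio: r(k) = (-1/9) * (k+1) (k+1) / [(k+2) (k+1)] ; factor over Q: parameters, x = (-1/9), and C = -3.


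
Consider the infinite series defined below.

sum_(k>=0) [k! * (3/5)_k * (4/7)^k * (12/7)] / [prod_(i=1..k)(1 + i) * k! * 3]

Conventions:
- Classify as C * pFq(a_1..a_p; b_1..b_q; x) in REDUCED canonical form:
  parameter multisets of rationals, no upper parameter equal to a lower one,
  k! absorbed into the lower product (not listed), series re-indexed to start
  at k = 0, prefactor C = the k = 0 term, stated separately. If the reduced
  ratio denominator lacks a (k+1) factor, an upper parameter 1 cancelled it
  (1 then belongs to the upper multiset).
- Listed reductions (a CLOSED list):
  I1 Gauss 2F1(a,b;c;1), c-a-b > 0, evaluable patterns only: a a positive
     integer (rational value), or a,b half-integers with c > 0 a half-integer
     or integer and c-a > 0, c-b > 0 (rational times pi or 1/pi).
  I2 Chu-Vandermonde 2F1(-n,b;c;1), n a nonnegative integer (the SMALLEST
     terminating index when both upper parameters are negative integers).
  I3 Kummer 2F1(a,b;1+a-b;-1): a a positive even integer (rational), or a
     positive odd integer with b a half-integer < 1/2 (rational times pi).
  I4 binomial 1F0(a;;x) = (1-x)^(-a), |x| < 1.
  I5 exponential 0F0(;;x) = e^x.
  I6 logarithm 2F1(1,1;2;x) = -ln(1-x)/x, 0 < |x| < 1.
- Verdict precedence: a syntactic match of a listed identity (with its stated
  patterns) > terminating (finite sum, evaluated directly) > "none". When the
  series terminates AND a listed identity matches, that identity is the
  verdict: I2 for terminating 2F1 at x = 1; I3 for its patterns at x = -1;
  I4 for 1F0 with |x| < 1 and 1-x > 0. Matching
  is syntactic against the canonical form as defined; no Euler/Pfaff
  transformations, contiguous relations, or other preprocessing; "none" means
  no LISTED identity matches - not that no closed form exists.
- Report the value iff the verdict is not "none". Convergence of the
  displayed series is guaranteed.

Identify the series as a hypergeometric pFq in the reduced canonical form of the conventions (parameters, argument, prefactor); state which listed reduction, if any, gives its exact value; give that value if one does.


Key step: t_0 = 4/7 here, and the constant factors (prefactor 4/7) combine into one prefactor.
Adjacent-term ratio: r(k) = (4/7) * (k+3/5) (k+1) / [(k+2) (k+1)] ; factor over Q: parameters, x = (4/7), and C = 4/7.

The series (x = 4/7) is 2F1: upper {3/5, 1}, lower {2}, prefactor 4/7. Verdict: none - at argument 4/7 the multisets {3/5, 1} ; {2} match no listed identity.


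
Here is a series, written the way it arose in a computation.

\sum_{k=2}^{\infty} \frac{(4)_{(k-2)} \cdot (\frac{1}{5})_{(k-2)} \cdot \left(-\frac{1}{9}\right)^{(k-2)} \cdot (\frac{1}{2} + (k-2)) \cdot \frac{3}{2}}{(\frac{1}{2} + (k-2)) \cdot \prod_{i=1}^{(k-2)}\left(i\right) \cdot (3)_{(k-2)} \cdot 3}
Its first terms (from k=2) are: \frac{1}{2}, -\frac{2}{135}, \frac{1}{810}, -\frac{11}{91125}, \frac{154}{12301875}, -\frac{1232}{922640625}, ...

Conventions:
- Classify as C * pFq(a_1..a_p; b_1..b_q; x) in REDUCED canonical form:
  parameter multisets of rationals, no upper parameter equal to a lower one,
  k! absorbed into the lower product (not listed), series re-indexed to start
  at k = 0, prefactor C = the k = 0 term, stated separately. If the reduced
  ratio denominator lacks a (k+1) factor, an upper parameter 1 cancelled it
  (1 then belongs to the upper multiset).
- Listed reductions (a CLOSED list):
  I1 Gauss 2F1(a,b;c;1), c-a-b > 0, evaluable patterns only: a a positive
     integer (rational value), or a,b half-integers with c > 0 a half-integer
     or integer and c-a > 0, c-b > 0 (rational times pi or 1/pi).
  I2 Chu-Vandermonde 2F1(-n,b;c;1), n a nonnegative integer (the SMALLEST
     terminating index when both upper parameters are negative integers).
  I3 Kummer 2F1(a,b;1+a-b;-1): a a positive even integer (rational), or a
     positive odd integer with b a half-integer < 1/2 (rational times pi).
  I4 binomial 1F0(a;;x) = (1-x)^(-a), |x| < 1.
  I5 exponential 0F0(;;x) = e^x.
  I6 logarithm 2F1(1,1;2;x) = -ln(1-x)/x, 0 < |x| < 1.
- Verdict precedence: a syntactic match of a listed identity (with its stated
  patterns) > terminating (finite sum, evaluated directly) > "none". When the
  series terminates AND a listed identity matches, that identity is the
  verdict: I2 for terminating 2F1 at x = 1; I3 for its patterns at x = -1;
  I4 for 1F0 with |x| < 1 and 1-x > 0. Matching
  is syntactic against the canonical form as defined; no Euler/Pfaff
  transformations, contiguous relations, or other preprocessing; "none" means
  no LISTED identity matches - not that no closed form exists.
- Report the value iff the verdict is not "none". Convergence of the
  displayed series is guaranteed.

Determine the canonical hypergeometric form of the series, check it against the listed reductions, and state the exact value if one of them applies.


At argument -\frac{1}{9}: a 2F1 with upper {\frac{1}{5}, 4}, lower {3}, scaled by C = \frac{1}{2}. Verdict: none - at argument -\frac{1}{9} the multisets {\frac{1}{5}, 4} ; {3} match no listed identity.

The tell: t_0 being \frac{1}{2}, the constant factors (C = 1/2) combine into one prefactor.
Ratio: r(k) = -\frac{1}{9} * (k+\frac{1}{5}) (k+4) / [(k+3) (k+1)] - poly over poly, x = -\frac{1}{9} from leading terms; C = \frac{1}{2} at k = 0.


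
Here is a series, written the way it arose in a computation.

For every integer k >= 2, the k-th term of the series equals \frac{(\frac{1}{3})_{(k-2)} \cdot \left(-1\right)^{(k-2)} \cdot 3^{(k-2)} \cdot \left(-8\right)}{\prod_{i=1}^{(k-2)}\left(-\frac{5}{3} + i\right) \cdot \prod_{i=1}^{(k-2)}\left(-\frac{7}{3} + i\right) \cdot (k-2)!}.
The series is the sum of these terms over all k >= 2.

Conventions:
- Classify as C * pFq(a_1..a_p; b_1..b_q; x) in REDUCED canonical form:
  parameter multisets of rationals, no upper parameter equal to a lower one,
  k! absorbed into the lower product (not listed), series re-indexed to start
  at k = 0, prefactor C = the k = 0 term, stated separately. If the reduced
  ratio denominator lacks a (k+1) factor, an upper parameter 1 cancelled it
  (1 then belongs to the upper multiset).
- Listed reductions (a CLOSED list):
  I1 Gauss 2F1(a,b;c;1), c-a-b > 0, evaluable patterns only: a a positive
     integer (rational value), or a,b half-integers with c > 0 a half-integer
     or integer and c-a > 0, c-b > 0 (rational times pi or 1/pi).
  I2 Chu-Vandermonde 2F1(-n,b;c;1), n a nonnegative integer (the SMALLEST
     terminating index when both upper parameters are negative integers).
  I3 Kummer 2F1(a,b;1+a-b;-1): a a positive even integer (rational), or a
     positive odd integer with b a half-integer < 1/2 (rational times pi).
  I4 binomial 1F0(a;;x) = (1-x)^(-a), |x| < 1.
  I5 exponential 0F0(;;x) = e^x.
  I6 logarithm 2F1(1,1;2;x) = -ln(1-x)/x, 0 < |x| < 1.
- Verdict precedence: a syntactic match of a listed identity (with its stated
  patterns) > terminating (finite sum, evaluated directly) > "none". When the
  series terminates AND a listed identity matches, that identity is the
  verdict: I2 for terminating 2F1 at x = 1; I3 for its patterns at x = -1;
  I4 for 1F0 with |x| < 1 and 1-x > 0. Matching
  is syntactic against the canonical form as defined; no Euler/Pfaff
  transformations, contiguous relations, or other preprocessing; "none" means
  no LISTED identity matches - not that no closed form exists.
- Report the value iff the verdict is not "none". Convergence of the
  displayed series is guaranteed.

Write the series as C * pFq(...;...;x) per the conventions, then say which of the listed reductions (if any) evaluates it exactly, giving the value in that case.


x = -3 here; the reduced form reads 1F2, upper {\frac{1}{3}}, lower {-\frac{4}{3}, -\frac{2}{3}}, C = -8. Verdict: none (x = -3): each listed identity misses the multisets {\frac{1}{3}} ; {-\frac{4}{3}, -\frac{2}{3}}.

First insight: x = -3 and the lower running product (C = -8, x = -3) is a rising factorial.
Step ratio: r(k) = -3 * (k+\frac{1}{3}) / [(k-\frac{4}{3}) (k-\frac{2}{3}) (k+1)] - rational; roots negated = parameters, x = -3, C = -8.


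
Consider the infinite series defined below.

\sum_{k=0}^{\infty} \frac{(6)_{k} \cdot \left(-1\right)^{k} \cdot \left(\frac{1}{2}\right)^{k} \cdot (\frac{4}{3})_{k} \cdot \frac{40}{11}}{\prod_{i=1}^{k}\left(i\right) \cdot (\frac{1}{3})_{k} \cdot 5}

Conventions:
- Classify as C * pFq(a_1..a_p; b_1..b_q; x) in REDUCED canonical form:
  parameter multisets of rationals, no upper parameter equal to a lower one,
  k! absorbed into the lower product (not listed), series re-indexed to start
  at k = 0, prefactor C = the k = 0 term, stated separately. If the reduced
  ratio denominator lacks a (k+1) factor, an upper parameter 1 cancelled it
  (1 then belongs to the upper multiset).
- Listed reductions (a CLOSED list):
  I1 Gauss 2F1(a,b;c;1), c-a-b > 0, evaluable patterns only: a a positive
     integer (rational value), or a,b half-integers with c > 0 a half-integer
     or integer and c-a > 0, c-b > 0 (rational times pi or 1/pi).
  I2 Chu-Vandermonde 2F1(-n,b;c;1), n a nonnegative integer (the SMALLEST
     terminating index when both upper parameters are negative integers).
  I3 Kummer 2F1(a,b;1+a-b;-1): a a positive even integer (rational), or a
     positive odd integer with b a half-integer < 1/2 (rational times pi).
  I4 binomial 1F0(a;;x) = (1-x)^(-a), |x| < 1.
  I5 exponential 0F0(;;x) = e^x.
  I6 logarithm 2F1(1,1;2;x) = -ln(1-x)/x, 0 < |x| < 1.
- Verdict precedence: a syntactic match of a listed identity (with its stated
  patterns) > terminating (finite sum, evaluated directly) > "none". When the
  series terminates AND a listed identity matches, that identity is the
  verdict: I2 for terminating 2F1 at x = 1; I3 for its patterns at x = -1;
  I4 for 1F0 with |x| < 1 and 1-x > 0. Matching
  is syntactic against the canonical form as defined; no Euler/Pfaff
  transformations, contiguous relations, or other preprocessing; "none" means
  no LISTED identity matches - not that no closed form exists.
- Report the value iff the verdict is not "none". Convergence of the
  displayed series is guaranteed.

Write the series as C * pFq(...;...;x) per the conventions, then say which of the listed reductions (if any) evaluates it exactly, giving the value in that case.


The series (x = -\frac{1}{2}) is 2F1: upper {\frac{4}{3}, 6}, lower {\frac{1}{3}}, prefactor \frac{8}{11}. Verdict: none. Every listed pattern misses the 2F1 form at -\frac{1}{2}, upper {\frac{4}{3}, 6}.

The tell: with t_0 = \frac{8}{11}, the constant factors (C = 8/11) combine into one prefactor.
Step ratio: r(k) = -\frac{1}{2} * (k+\frac{4}{3}) (k+6) / [(k+\frac{1}{3}) (k+1)] - rational in k, leading ratio -\frac{1}{2}; with t_0 = \frac{8}{11}, classification follows.


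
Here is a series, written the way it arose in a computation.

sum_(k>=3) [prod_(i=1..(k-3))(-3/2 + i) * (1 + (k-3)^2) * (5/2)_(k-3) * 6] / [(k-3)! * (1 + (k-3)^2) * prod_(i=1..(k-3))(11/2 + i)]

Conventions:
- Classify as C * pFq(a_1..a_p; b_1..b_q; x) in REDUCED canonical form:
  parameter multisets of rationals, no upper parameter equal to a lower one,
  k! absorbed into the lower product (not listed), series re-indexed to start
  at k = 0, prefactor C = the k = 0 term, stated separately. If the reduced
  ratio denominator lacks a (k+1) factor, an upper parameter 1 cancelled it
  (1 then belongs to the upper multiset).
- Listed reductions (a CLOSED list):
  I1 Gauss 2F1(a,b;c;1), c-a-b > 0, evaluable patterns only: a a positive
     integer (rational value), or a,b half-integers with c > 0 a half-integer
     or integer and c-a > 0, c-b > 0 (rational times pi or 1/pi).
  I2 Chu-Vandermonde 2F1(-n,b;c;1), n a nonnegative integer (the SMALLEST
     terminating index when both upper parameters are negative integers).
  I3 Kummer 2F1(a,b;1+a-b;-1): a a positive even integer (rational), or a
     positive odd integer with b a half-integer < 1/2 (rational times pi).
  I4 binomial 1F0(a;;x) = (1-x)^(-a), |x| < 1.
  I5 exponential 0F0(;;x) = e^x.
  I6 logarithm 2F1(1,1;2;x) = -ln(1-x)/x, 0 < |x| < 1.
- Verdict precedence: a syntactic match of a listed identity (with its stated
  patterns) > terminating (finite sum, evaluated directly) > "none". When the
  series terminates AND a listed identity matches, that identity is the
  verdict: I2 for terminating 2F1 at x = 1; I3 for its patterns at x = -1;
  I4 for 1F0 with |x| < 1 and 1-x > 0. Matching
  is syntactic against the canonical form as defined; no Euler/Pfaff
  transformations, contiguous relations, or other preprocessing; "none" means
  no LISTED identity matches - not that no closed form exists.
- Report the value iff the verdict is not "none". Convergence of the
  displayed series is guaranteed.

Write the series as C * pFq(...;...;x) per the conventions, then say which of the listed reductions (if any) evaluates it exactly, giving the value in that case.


Classification (C = 6): 2F1 with upper {-1/2, 5/2}, lower {13/2}, argument x = 1. Verdict: Gauss's theorem I1 (half-integer case) fires (x = 1; upper {-1/2, 5/2} half-integers, c = 13/2 in the evaluable pattern). Exact value: (24255/16384) * pi.

Key step: with t_0 = 6, the lower running product (C = 6, x = 1) is a rising factorial.
Adjacent-term ratio: r(k) = 1 * (k-1/2) (k+5/2) / [(k+13/2) (k+1)] - rational in k. x = 1; t_0 = 6; negate the roots.


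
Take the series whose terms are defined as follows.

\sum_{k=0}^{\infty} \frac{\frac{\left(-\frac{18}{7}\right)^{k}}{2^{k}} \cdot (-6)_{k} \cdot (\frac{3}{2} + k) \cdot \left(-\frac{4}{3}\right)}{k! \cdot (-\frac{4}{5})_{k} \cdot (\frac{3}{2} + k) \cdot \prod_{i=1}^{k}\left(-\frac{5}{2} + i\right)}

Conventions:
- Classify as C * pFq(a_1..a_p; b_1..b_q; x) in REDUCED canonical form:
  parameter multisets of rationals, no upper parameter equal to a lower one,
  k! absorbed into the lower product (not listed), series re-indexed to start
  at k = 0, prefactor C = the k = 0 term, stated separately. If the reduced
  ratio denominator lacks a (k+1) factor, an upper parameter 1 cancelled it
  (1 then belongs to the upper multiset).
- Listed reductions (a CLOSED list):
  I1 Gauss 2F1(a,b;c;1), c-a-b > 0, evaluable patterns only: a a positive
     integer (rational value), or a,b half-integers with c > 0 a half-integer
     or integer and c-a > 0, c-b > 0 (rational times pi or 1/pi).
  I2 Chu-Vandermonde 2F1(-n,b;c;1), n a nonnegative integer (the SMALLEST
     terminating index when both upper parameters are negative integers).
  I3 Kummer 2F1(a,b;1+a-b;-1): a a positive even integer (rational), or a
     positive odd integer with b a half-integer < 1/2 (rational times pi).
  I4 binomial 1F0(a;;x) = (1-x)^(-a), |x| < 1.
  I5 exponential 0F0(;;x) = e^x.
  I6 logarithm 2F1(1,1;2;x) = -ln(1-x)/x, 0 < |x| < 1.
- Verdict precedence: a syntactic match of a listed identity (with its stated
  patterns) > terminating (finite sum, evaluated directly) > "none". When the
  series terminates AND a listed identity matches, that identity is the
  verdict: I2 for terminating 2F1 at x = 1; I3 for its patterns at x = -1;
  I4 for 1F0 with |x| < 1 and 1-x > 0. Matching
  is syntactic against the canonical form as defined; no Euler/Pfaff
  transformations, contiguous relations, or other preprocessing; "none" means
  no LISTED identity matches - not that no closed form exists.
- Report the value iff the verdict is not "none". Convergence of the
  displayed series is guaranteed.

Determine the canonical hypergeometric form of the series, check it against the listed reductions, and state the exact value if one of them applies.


Prefactor -\frac{4}{3}, argument -\frac{9}{7}: 1F2 with upper {-6} over lower {-\frac{3}{2}, -\frac{4}{5}}. Verdict: terminating. (-6)_k vanishes past k = 6, leaving a 7-term sum, computed directly. Exact value: \frac{246890993116}{190238433}.

Key step: with t_0 = -\frac{4}{3}, k + 3/2 divides numerator and denominator alike; prefactor -4/3 after cancelling.
Step ratio: r(k) = -\frac{9}{7} * (k-6) / [(k-\frac{3}{2}) (k-\frac{4}{5}) (k+1)] ; factor over Q: parameters, x = -\frac{9}{7}, and C = -\frac{4}{3}.


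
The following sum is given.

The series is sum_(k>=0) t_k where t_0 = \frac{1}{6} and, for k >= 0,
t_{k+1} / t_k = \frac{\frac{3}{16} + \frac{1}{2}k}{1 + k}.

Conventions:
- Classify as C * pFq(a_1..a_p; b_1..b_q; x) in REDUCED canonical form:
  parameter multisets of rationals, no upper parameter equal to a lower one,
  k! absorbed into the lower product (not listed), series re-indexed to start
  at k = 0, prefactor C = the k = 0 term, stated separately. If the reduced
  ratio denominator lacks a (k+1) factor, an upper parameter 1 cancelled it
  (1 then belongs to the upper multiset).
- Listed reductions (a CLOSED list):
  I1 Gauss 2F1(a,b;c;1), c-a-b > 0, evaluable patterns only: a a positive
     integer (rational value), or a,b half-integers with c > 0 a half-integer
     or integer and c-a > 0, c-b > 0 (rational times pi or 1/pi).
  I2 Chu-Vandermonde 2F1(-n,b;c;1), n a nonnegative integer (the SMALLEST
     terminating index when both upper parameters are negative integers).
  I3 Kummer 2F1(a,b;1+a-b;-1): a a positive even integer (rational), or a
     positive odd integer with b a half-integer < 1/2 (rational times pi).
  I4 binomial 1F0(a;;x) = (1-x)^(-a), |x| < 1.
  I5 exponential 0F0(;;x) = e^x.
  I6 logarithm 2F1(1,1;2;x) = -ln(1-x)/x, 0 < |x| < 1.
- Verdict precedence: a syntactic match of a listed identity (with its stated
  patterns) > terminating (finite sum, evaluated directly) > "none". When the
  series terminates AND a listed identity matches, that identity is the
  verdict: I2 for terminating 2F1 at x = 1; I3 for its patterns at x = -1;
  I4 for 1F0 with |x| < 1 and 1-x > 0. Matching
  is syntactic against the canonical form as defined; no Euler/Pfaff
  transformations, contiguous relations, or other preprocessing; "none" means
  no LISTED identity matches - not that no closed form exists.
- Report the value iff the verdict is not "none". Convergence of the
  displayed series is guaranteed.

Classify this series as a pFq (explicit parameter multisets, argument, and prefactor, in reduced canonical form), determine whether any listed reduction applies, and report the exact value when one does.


x = \frac{1}{2} here; the reduced form reads 1F0, upper {\frac{3}{8}}, lower {-}, C = \frac{1}{6}. Verdict (x = \frac{1}{2}): binomial (I4) applies (the 1F0 binomial series: exponent -3/8, x = \frac{1}{2}). Exact value: \frac{1}{6} \cdot \left(\frac{1}{2}\right)^{-\frac{3}{8}}.

Structural cue: t_0 being \frac{1}{6}, factor the ratio over Q (prefactor 1/6): negated roots = parameters.
Adjacent-term ratio: r(k) = \frac{1}{2} * (k+\frac{3}{8}) / [(k+1)] - rational in k, leading ratio \frac{1}{2}; with t_0 = \frac{1}{6}, classification follows.


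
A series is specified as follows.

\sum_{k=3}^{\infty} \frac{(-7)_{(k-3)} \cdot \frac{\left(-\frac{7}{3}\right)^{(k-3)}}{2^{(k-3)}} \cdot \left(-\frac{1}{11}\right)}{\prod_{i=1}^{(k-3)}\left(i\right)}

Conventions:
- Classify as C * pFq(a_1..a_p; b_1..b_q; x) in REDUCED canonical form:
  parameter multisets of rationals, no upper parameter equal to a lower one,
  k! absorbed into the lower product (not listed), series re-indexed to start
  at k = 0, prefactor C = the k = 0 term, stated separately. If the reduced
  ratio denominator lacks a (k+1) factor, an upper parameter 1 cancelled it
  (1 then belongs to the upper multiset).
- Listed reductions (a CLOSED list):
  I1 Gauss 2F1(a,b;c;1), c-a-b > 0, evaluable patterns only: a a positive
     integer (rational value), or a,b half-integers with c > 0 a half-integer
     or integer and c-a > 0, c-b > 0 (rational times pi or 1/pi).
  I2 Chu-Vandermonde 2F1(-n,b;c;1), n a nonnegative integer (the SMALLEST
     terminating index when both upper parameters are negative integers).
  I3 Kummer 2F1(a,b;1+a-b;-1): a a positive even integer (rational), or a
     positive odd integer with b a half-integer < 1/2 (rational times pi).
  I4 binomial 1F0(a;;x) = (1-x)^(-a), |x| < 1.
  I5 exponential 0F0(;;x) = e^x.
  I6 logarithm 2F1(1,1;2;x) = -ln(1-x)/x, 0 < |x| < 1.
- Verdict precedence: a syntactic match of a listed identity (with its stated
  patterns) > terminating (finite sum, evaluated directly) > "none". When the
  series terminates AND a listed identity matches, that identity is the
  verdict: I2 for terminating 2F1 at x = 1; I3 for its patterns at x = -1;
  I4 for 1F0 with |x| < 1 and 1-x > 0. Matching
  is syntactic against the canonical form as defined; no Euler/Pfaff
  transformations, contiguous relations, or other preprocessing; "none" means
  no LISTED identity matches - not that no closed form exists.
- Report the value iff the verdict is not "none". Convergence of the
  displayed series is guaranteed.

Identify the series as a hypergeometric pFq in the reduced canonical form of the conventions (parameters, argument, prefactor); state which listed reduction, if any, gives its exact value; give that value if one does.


Canonical form: C = -\frac{1}{11} times 1F0 with upper {-7}, lower {-}, x = -\frac{7}{6}. Verdict: terminating - the sum ends at index 7 because -7 is a negative integer; exact evaluation follows. Value: -\frac{62748517}{3079296}.

Key step: t_0 = -\frac{1}{11} here, and the product of the first k integers (C = -1/11, x = -7/6) is k!.
Step ratio: r(k) = -\frac{7}{6} * (k-7) / [(k+1)] - rational in k. x = -\frac{7}{6}; t_0 = -\frac{1}{11}; negate the roots.
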